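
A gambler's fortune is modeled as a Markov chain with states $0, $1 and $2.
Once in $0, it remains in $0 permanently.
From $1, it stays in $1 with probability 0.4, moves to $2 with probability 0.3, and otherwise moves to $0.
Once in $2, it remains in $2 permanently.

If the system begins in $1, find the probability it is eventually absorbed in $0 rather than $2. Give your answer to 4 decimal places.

Let h(s) be the probability of absorption at $0 starting from transient state s. Then h($0) = 1 and h($2) = 0. By first-step analysis:
h($1) = 0.3·1 + 0.4·h($1) + 0.3·0
Solving: h($1) = 0.5000.
Starting from $1, the probability is 0.5000.

0.5000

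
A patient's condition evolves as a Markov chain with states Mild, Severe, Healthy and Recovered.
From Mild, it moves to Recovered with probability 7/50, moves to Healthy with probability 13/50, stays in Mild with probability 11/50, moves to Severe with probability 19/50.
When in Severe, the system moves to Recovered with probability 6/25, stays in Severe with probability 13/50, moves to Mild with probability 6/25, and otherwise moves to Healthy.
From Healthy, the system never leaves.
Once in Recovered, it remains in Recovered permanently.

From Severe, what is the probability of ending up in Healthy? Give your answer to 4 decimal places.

0.5457

Let h(s) be the probability of absorption at Healthy starting from transient state s. Then h(Healthy) = 1 and h(Recovered) = 0. By first-step analysis:
h(Mild) = 0.22·h(Mild) + 0.38·h(Severe) + 0.26·1 + 0.14·0
h(Severe) = 0.24·h(Mild) + 0.26·h(Severe) + 0.26·1 + 0.24·0
Solving: h(Mild) = 0.5992, h(Severe) = 0.5457.
Starting from Severe, the probability is 0.5457.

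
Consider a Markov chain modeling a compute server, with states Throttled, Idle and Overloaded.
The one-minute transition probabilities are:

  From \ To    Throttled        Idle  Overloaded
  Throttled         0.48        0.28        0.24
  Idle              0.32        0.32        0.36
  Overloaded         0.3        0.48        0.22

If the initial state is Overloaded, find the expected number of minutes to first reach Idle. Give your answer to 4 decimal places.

Let t(s) be the expected number of minutes to first reach Idle from state s, with t(Idle) = 0. Conditioning on the first minute:
t(Throttled) = 1 + 0.48·t(Throttled) + 0.24·t(Overloaded)
t(Overloaded) = 1 + 0.3·t(Throttled) + 0.22·t(Overloaded)
Solving: t(Throttled) = 3.0576, t(Overloaded) = 2.4580.
Expected minutes from Overloaded to Idle: 2.4580.

2.4580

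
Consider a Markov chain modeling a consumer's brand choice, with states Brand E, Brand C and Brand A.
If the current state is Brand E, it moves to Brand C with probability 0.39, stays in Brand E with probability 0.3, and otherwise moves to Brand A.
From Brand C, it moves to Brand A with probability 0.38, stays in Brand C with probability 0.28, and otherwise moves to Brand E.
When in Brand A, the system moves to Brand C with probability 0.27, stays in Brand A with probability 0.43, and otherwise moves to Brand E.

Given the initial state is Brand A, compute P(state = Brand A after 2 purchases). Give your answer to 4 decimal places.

0.3805

Sum over the intermediate state after 1 purchase:
P = P(Brand A→Brand E)·P(Brand E→Brand A) + P(Brand A→Brand C)·P(Brand C→Brand A) + P(Brand A→Brand A)·P(Brand A→Brand A)
  = 0.3×0.31 + 0.27×0.38 + 0.43×0.43
  = 0.0930 + 0.1026 + 0.1849 = 0.3805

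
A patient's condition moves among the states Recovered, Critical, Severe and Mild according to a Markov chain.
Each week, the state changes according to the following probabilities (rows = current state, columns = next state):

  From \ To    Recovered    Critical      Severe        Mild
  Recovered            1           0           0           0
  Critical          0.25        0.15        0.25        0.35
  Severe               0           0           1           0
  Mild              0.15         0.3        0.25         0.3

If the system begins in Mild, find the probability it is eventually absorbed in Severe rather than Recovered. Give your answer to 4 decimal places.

0.5867

Let h(s) be the probability of absorption at Severe starting from transient state s. Then h(Severe) = 1 and h(Recovered) = 0. By first-step analysis:
h(Critical) = 0.25·0 + 0.15·h(Critical) + 0.25·1 + 0.35·h(Mild)
h(Mild) = 0.15·0 + 0.3·h(Critical) + 0.25·1 + 0.3·h(Mild)
Solving: h(Critical) = 0.5357, h(Mild) = 0.5867.
Starting from Mild, the probability is 0.5867.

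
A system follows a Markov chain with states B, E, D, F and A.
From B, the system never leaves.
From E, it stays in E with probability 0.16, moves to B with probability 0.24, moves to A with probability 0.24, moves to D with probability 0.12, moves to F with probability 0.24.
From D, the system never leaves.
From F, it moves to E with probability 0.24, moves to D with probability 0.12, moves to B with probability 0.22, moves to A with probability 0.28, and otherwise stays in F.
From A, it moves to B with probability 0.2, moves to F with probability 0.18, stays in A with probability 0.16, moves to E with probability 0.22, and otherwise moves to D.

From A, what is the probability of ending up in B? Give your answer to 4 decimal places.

0.5243

Let h(s) be the probability of absorption at B starting from transient state s. Then h(B) = 1 and h(D) = 0. By first-step analysis:
h(E) = 0.24·1 + 0.16·h(E) + 0.12·0 + 0.24·h(F) + 0.24·h(A)
h(F) = 0.22·1 + 0.24·h(E) + 0.12·0 + 0.14·h(F) + 0.28·h(A)
h(A) = 0.2·1 + 0.22·h(E) + 0.24·0 + 0.18·h(F) + 0.16·h(A)
Solving: h(E) = 0.6057, h(F) = 0.5956, h(A) = 0.5243.
Starting from A, the probability is 0.5243.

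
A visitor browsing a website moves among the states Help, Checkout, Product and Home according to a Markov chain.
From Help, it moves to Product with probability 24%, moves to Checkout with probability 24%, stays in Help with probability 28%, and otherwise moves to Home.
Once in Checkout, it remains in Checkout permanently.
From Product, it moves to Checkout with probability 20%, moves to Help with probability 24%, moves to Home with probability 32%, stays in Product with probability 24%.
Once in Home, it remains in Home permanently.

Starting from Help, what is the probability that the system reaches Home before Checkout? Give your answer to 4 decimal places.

0.5294

Let h(s) be the probability of absorption at Home starting from transient state s. Then h(Home) = 1 and h(Checkout) = 0. By first-step analysis:
h(Help) = 0.28·h(Help) + 0.24·0 + 0.24·h(Product) + 0.24·1
h(Product) = 0.24·h(Help) + 0.2·0 + 0.24·h(Product) + 0.32·1
Solving: h(Help) = 0.5294, h(Product) = 0.5882.
Starting from Help, the probability is 0.5294.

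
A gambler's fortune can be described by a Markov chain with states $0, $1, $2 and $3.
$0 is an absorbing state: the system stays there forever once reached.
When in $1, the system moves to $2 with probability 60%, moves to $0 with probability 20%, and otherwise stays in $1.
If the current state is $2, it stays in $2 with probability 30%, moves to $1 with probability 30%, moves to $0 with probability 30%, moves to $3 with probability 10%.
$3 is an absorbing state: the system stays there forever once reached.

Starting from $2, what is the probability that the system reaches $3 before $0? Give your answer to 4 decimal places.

Let h(s) be the probability of absorption at $3 starting from transient state s. Then h($3) = 1 and h($0) = 0. By first-step analysis:
h($1) = 0.2·0 + 0.2·h($1) + 0.6·h($2)
h($2) = 0.3·0 + 0.3·h($1) + 0.3·h($2) + 0.1·1
Solving: h($1) = 0.1579, h($2) = 0.2105.
Starting from $2, the probability is 0.2105.

0.2105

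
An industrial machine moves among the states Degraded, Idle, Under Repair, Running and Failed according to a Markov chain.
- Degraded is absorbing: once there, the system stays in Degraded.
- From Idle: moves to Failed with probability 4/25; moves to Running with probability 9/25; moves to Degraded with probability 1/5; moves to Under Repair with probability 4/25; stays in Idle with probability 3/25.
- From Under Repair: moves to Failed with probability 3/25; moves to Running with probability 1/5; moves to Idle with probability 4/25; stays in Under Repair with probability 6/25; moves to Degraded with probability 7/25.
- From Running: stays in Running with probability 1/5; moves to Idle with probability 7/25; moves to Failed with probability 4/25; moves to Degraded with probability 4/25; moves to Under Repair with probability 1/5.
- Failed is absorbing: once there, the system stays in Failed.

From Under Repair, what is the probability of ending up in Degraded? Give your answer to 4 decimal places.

Let h(s) be the probability of absorption at Degraded starting from transient state s. Then h(Degraded) = 1 and h(Failed) = 0. By first-step analysis:
h(Idle) = 0.2·1 + 0.12·h(Idle) + 0.16·h(Under Repair) + 0.36·h(Running) + 0.16·0
h(Under Repair) = 0.28·1 + 0.16·h(Idle) + 0.24·h(Under Repair) + 0.2·h(Running) + 0.12·0
h(Running) = 0.16·1 + 0.28·h(Idle) + 0.2·h(Under Repair) + 0.2·h(Running) + 0.16·0
Solving: h(Idle) = 0.5716, h(Under Repair) = 0.6359, h(Running) = 0.5590.
Starting from Under Repair, the probability is 0.6359.

0.6359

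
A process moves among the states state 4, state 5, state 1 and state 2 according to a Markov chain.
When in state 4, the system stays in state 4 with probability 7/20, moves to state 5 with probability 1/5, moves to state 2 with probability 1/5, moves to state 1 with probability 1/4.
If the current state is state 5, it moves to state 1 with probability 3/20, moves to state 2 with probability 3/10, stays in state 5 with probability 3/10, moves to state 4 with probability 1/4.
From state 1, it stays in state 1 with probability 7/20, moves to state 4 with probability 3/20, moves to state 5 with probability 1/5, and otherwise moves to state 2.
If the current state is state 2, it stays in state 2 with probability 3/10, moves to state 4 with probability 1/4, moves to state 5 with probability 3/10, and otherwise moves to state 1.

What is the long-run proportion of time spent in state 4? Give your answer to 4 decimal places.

0.2534

Let the stationary distribution be π with π = πP and π_1 + π_2 + π_3 + π_4 = 1.
π_1 = 0.35·π_1 + 0.25·π_2 + 0.15·π_3 + 0.25·π_4
π_2 = 0.2·π_1 + 0.3·π_2 + 0.2·π_3 + 0.3·π_4
π_3 = 0.25·π_1 + 0.15·π_2 + 0.35·π_3 + 0.15·π_4
Solving with the normalization constraint gives π = (0.2534, 0.2527, 0.2192, 0.2747).
So the stationary probability of state 4 is 0.2534.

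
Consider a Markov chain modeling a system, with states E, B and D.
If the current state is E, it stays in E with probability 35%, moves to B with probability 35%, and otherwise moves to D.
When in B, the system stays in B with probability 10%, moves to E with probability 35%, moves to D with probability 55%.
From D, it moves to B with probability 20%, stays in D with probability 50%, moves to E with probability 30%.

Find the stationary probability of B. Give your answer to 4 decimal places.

Let the stationary distribution be π with π = πP and π_1 + π_2 + π_3 = 1.
π_1 = 0.35·π_1 + 0.35·π_2 + 0.3·π_3
π_2 = 0.35·π_1 + 0.1·π_2 + 0.2·π_3
Solving with the normalization constraint gives π = (0.3277, 0.2265, 0.4458).
So the stationary probability of B is 0.2265.

0.2265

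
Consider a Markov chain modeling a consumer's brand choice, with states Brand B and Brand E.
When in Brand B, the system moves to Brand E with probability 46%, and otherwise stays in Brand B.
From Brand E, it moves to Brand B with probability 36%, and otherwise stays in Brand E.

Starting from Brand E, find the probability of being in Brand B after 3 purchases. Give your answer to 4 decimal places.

0.4365

Propagate the distribution vector 3 purchases from Brand E.
After 0 purchases: (0.0000, 1.0000)
After 1 purchase: (0.3600, 0.6400)
After 2 purchases: (0.4248, 0.5752)
After 3 purchases: (0.4365, 0.5635)
P(in Brand B after 3 purchases) = 0.4365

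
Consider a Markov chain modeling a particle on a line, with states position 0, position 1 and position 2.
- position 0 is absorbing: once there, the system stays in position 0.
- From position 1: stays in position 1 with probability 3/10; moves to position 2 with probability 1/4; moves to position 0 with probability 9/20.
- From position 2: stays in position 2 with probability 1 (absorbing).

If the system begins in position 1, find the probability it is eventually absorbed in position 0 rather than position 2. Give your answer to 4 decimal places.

Let h(s) be the probability of absorption at position 0 starting from transient state s. Then h(position 0) = 1 and h(position 2) = 0. By first-step analysis:
h(position 1) = 0.45·1 + 0.3·h(position 1) + 0.25·0
Solving: h(position 1) = 0.6429.
Starting from position 1, the probability is 0.6429.

0.6429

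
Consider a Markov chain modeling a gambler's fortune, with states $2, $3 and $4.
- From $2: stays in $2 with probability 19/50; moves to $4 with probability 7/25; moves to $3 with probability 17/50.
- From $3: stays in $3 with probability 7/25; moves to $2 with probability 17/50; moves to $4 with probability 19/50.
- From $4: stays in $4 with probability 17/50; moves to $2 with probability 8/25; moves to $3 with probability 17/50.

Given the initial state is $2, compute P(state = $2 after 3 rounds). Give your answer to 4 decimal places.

Propagate the distribution vector 3 rounds from $2.
After 0 rounds: (1.0000, 0.0000, 0.0000)
After 1 round: (0.3800, 0.3400, 0.2800)
After 2 rounds: (0.3496, 0.3196, 0.3308)
After 3 rounds: (0.3474, 0.3208, 0.3318)
P(in $2 after 3 rounds) = 0.3474

0.3474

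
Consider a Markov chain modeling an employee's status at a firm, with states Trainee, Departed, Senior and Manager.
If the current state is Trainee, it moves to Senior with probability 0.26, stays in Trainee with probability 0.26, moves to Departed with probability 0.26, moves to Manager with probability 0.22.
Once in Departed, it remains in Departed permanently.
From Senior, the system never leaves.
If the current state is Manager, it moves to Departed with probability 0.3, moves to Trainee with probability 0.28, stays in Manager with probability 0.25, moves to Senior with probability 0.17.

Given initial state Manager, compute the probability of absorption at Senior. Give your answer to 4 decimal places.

Let h(s) be the probability of absorption at Senior starting from transient state s. Then h(Senior) = 1 and h(Departed) = 0. By first-step analysis:
h(Trainee) = 0.26·h(Trainee) + 0.26·0 + 0.26·1 + 0.22·h(Manager)
h(Manager) = 0.28·h(Trainee) + 0.3·0 + 0.17·1 + 0.25·h(Manager)
Solving: h(Trainee) = 0.4710, h(Manager) = 0.4025.
Starting from Manager, the probability is 0.4025.

0.4025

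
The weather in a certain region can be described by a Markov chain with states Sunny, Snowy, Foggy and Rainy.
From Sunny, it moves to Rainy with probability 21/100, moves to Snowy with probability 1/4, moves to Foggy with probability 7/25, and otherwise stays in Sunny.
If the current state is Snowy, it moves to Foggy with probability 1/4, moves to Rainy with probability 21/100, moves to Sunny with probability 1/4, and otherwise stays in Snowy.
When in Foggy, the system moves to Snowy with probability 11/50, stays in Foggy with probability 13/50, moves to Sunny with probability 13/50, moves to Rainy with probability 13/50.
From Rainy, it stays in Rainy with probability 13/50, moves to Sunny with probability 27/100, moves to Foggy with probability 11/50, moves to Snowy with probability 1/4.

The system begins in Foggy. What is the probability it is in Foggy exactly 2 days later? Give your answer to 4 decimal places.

0.2526

Propagate the distribution vector 2 days from Foggy.
After 0 days: (0.0000, 0.0000, 1.0000, 0.0000)
After 1 day: (0.2600, 0.2200, 0.2600, 0.2600)
After 2 days: (0.2604, 0.2510, 0.2526, 0.2360)
P(in Foggy after 2 days) = 0.2526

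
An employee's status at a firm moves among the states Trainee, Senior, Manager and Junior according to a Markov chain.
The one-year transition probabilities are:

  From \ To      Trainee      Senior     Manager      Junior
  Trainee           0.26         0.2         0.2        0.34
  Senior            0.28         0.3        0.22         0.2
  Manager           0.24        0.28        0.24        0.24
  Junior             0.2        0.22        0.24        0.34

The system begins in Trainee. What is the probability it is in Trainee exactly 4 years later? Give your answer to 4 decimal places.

0.2434

Propagate the distribution vector 4 years from Trainee.
After 0 years: (1.0000, 0.0000, 0.0000, 0.0000)
After 1 year: (0.2600, 0.2000, 0.2000, 0.3400)
After 2 years: (0.2396, 0.2428, 0.2256, 0.2920)
After 3 years: (0.2428, 0.2482, 0.2256, 0.2834)
After 4 years: (0.2434, 0.2485, 0.2253, 0.2827)
P(in Trainee after 4 years) = 0.2434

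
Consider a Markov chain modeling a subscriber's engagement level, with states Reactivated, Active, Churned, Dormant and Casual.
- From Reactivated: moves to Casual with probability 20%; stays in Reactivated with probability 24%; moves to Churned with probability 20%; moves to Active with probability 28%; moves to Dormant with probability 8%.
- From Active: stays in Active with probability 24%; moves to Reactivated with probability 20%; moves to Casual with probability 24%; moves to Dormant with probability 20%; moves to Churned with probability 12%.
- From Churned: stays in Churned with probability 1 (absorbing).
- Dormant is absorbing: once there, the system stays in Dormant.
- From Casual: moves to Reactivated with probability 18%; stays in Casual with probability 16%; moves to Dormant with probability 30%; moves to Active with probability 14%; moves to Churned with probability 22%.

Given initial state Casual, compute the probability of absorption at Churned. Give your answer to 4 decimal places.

0.4531

Let h(s) be the probability of absorption at Churned starting from transient state s. Then h(Churned) = 1 and h(Dormant) = 0. By first-step analysis:
h(Reactivated) = 0.24·h(Reactivated) + 0.28·h(Active) + 0.2·1 + 0.08·0 + 0.2·h(Casual)
h(Active) = 0.2·h(Reactivated) + 0.24·h(Active) + 0.12·1 + 0.2·0 + 0.24·h(Casual)
h(Casual) = 0.18·h(Reactivated) + 0.14·h(Active) + 0.22·1 + 0.3·0 + 0.16·h(Casual)
Solving: h(Reactivated) = 0.5462, h(Active) = 0.4447, h(Casual) = 0.4531.
Starting from Casual, the probability is 0.4531.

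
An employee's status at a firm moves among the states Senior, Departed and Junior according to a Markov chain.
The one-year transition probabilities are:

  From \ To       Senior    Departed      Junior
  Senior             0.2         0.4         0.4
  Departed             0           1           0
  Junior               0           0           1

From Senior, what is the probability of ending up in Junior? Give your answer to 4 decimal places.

0.5000

Let h(s) be the probability of absorption at Junior starting from transient state s. Then h(Junior) = 1 and h(Departed) = 0. By first-step analysis:
h(Senior) = 0.2·h(Senior) + 0.4·0 + 0.4·1
Solving: h(Senior) = 0.5000.
Starting from Senior, the probability is 0.5000.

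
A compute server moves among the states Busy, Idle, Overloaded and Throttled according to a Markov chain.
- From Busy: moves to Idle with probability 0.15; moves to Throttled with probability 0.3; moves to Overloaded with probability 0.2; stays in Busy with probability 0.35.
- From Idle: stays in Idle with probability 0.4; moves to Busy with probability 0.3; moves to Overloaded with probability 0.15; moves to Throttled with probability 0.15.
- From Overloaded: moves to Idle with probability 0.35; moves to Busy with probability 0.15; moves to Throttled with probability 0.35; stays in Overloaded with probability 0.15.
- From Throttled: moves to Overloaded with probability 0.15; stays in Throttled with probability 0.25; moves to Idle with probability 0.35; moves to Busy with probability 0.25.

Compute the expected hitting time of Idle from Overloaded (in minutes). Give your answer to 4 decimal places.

3.2808

Let t(s) be the expected number of minutes to first reach Idle from state s, with t(Idle) = 0. Conditioning on the first minute:
t(Busy) = 1 + 0.35·t(Busy) + 0.2·t(Overloaded) + 0.3·t(Throttled)
t(Overloaded) = 1 + 0.15·t(Busy) + 0.15·t(Overloaded) + 0.35·t(Throttled)
t(Throttled) = 1 + 0.25·t(Busy) + 0.15·t(Overloaded) + 0.25·t(Throttled)
Solving: t(Busy) = 4.0964, t(Overloaded) = 3.2808, t(Throttled) = 3.3550.
Expected minutes from Overloaded to Idle: 3.2808.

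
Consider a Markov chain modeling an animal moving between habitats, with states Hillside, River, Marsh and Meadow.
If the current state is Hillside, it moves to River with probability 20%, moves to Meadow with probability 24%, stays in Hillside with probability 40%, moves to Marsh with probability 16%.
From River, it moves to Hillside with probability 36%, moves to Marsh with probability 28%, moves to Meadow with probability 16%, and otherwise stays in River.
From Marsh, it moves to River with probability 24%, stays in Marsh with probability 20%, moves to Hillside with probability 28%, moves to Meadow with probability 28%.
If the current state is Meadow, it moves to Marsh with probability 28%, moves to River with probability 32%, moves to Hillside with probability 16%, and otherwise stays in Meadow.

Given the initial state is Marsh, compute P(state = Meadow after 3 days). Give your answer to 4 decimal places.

0.2299

Propagate the distribution vector 3 days from Marsh.
After 0 days: (0.0000, 0.0000, 1.0000, 0.0000)
After 1 day: (0.2800, 0.2400, 0.2000, 0.2800)
After 2 days: (0.2992, 0.2416, 0.2304, 0.2288)
After 3 days: (0.3078, 0.2367, 0.2257, 0.2299)
P(in Meadow after 3 days) = 0.2299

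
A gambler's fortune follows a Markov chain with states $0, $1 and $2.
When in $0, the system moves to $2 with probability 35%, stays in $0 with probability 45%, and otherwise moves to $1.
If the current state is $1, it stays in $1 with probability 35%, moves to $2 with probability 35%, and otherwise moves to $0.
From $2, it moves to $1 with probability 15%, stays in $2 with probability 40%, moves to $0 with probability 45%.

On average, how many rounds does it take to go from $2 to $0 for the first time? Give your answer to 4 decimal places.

Let t(s) be the expected number of rounds to first reach $0 from state s, with t($0) = 0. Conditioning on the first round:
t($1) = 1 + 0.35·t($1) + 0.35·t($2)
t($2) = 1 + 0.15·t($1) + 0.4·t($2)
Solving: t($1) = 2.8148, t($2) = 2.3704.
Expected rounds from $2 to $0: 2.3704.

2.3704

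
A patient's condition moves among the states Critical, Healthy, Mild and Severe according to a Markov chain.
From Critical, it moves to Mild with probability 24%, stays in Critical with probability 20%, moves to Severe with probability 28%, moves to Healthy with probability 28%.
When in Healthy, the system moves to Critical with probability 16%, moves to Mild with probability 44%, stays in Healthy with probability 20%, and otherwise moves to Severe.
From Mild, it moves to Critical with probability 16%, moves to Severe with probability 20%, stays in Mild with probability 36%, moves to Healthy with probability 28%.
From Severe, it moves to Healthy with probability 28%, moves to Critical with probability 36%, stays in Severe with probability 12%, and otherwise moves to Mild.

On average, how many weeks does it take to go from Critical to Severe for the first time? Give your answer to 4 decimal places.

Let t(s) be the expected number of weeks to first reach Severe from state s, with t(Severe) = 0. Conditioning on the first week:
t(Critical) = 1 + 0.2·t(Critical) + 0.28·t(Healthy) + 0.24·t(Mild)
t(Healthy) = 1 + 0.16·t(Critical) + 0.2·t(Healthy) + 0.44·t(Mild)
t(Mild) = 1 + 0.16·t(Critical) + 0.28·t(Healthy) + 0.36·t(Mild)
Solving: t(Critical) = 4.2969, t(Healthy) = 4.6875, t(Mild) = 4.6875.
Expected weeks from Critical to Severe: 4.2969.

4.2969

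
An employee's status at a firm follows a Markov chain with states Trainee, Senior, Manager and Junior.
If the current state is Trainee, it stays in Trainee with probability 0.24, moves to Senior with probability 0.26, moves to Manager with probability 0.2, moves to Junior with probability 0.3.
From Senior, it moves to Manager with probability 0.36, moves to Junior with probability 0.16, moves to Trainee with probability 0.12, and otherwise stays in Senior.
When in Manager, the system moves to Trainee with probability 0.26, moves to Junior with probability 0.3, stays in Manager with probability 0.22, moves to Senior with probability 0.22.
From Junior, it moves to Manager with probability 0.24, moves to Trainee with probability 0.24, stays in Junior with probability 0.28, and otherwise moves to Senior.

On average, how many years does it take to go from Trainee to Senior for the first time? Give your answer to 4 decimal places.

Let t(s) be the expected number of years to first reach Senior from state s, with t(Senior) = 0. Conditioning on the first year:
t(Trainee) = 1 + 0.24·t(Trainee) + 0.2·t(Manager) + 0.3·t(Junior)
t(Manager) = 1 + 0.26·t(Trainee) + 0.22·t(Manager) + 0.3·t(Junior)
t(Junior) = 1 + 0.24·t(Trainee) + 0.24·t(Manager) + 0.28·t(Junior)
Solving: t(Trainee) = 4.0737, t(Manager) = 4.2400, t(Junior) = 4.1601.
Expected years from Trainee to Senior: 4.0737.

4.0737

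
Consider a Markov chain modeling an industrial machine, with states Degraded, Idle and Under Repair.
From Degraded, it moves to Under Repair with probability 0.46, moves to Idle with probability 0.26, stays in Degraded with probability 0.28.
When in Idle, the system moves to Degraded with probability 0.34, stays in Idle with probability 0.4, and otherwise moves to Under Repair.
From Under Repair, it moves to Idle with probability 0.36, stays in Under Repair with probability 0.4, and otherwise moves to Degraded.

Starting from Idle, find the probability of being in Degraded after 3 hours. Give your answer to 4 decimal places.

0.2859

Propagate the distribution vector 3 hours from Idle.
After 0 hours: (0.0000, 1.0000, 0.0000)
After 1 hour: (0.3400, 0.4000, 0.2600)
After 2 hours: (0.2936, 0.3420, 0.3644)
After 3 hours: (0.2859, 0.3443, 0.3697)
P(in Degraded after 3 hours) = 0.2859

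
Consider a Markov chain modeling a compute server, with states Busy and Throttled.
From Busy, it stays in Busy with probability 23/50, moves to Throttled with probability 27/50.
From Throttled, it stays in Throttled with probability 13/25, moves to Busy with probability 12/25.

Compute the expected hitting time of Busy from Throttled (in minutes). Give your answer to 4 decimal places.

2.0833

Let t(s) be the expected number of minutes to first reach Busy from state s, with t(Busy) = 0. Conditioning on the first minute:
t(Throttled) = 1 + 0.52·t(Throttled)
Solving: t(Throttled) = 2.0833.
Expected minutes from Throttled to Busy: 2.0833.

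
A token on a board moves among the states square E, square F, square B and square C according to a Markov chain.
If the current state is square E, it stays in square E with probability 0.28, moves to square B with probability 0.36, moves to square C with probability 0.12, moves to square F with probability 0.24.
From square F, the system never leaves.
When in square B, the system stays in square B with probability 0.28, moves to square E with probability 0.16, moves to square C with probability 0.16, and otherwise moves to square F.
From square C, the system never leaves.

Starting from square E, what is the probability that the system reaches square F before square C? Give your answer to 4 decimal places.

Let h(s) be the probability of absorption at square F starting from transient state s. Then h(square F) = 1 and h(square C) = 0. By first-step analysis:
h(square E) = 0.28·h(square E) + 0.24·1 + 0.36·h(square B) + 0.12·0
h(square B) = 0.16·h(square E) + 0.4·1 + 0.28·h(square B) + 0.16·0
Solving: h(square E) = 0.6875, h(square B) = 0.7083.
Starting from square E, the probability is 0.6875.

0.6875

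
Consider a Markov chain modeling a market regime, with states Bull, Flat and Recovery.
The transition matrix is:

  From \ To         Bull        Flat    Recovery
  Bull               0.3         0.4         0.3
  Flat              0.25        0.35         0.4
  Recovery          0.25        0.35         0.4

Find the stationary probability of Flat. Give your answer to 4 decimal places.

0.3632

Let the stationary distribution be π with π = πP and π_1 + π_2 + π_3 = 1.
π_1 = 0.3·π_1 + 0.25·π_2 + 0.25·π_3
π_2 = 0.4·π_1 + 0.35·π_2 + 0.35·π_3
Solving with the normalization constraint gives π = (0.2632, 0.3632, 0.3737).
So the stationary probability of Flat is 0.3632.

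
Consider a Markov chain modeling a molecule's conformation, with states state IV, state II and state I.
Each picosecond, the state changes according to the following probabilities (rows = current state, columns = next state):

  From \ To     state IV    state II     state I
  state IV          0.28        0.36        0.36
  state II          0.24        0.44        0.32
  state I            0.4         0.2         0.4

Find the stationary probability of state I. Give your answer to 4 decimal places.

Let the stationary distribution be π with π = πP and π_1 + π_2 + π_3 = 1.
π_1 = 0.28·π_1 + 0.24·π_2 + 0.4·π_3
π_2 = 0.36·π_1 + 0.44·π_2 + 0.2·π_3
Solving with the normalization constraint gives π = (0.3102, 0.3285, 0.3613).
So the stationary probability of state I is 0.3613.

0.3613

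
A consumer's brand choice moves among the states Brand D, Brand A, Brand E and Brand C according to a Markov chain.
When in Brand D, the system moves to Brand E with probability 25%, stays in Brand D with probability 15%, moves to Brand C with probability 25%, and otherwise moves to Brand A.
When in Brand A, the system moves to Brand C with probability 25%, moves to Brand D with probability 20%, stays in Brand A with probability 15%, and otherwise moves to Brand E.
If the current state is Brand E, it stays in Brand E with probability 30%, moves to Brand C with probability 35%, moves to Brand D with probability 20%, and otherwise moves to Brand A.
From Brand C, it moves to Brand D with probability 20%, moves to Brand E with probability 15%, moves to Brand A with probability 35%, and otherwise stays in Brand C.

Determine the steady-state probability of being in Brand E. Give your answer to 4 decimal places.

0.2714

Let the stationary distribution be π with π = πP and π_1 + π_2 + π_3 + π_4 = 1.
π_1 = 0.15·π_1 + 0.2·π_2 + 0.2·π_3 + 0.2·π_4
π_2 = 0.35·π_1 + 0.15·π_2 + 0.15·π_3 + 0.35·π_4
π_3 = 0.25·π_1 + 0.4·π_2 + 0.3·π_3 + 0.15·π_4
Solving with the normalization constraint gives π = (0.1905, 0.2464, 0.2714, 0.2917).
So the stationary probability of Brand E is 0.2714.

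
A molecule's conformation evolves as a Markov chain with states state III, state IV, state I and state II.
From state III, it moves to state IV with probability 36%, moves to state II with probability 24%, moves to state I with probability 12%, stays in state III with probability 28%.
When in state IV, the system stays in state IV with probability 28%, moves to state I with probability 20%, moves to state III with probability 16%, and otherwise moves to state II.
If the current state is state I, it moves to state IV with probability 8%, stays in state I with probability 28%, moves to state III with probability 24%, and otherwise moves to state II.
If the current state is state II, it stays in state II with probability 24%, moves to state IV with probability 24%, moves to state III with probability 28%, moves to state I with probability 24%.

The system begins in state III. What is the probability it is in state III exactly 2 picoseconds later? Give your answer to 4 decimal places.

Propagate the distribution vector 2 picoseconds from state III.
After 0 picoseconds: (1.0000, 0.0000, 0.0000, 0.0000)
After 1 picosecond: (0.2800, 0.3600, 0.1200, 0.2400)
After 2 picoseconds: (0.2320, 0.2688, 0.1968, 0.3024)
P(in state III after 2 picoseconds) = 0.2320

0.2320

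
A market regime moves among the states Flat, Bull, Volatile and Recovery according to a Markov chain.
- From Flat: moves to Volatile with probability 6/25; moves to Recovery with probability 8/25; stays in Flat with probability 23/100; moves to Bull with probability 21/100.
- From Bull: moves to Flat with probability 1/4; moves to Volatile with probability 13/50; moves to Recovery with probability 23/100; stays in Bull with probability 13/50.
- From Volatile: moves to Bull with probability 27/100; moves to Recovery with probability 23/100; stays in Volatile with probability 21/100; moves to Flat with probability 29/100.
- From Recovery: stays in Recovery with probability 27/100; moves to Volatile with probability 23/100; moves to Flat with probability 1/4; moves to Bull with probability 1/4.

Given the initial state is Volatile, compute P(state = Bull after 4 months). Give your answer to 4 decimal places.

0.2470

Propagate the distribution vector 4 months from Volatile.
After 0 months: (0.0000, 0.0000, 1.0000, 0.0000)
After 1 month: (0.2900, 0.2700, 0.2100, 0.2300)
After 2 months: (0.2526, 0.2453, 0.2368, 0.2653)
After 3 months: (0.2544, 0.2471, 0.2351, 0.2633)
After 4 months: (0.2543, 0.2470, 0.2353, 0.2634)
P(in Bull after 4 months) = 0.2470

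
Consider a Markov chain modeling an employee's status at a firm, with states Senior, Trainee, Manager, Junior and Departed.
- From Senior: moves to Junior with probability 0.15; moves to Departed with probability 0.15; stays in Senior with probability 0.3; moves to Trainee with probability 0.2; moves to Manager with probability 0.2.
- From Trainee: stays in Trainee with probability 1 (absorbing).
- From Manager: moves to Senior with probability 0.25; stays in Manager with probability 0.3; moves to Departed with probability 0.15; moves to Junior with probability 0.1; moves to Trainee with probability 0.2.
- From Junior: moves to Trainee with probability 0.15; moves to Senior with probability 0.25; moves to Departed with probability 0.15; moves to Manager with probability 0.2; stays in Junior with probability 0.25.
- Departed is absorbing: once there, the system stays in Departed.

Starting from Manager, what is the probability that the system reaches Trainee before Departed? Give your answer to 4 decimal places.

0.5631

Let h(s) be the probability of absorption at Trainee starting from transient state s. Then h(Trainee) = 1 and h(Departed) = 0. By first-step analysis:
h(Senior) = 0.3·h(Senior) + 0.2·1 + 0.2·h(Manager) + 0.15·h(Junior) + 0.15·0
h(Manager) = 0.25·h(Senior) + 0.2·1 + 0.3·h(Manager) + 0.1·h(Junior) + 0.15·0
h(Junior) = 0.25·h(Senior) + 0.15·1 + 0.2·h(Manager) + 0.25·h(Junior) + 0.15·0
Solving: h(Senior) = 0.5618, h(Manager) = 0.5631, h(Junior) = 0.5374.
Starting from Manager, the probability is 0.5631.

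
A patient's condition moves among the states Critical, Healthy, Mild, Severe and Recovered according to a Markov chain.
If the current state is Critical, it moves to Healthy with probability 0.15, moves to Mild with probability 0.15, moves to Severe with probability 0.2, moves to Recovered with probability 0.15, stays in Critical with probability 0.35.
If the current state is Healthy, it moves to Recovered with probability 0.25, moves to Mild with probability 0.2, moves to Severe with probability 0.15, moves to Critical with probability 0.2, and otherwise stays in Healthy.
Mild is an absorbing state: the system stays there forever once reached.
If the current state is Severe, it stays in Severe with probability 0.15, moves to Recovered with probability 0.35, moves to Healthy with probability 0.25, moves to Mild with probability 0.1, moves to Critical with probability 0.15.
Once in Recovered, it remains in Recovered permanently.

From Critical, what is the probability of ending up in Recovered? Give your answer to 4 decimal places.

0.5768

Let h(s) be the probability of absorption at Recovered starting from transient state s. Then h(Recovered) = 1 and h(Mild) = 0. By first-step analysis:
h(Critical) = 0.35·h(Critical) + 0.15·h(Healthy) + 0.15·0 + 0.2·h(Severe) + 0.15·1
h(Healthy) = 0.2·h(Critical) + 0.2·h(Healthy) + 0.2·0 + 0.15·h(Severe) + 0.25·1
h(Severe) = 0.15·h(Critical) + 0.25·h(Healthy) + 0.1·0 + 0.15·h(Severe) + 0.35·1
Solving: h(Critical) = 0.5768, h(Healthy) = 0.5853, h(Severe) = 0.6857.
Starting from Critical, the probability is 0.5768.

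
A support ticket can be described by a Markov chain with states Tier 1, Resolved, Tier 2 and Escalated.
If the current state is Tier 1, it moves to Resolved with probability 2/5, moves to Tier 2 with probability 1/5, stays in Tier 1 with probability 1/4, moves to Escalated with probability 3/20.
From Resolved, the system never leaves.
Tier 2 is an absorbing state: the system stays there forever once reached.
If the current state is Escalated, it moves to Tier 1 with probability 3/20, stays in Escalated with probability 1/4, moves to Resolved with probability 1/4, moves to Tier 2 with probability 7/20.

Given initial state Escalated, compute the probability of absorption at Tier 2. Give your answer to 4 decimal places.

0.5417

Let h(s) be the probability of absorption at Tier 2 starting from transient state s. Then h(Tier 2) = 1 and h(Resolved) = 0. By first-step analysis:
h(Tier 1) = 0.25·h(Tier 1) + 0.4·0 + 0.2·1 + 0.15·h(Escalated)
h(Escalated) = 0.15·h(Tier 1) + 0.25·0 + 0.35·1 + 0.25·h(Escalated)
Solving: h(Tier 1) = 0.3750, h(Escalated) = 0.5417.
Starting from Escalated, the probability is 0.5417.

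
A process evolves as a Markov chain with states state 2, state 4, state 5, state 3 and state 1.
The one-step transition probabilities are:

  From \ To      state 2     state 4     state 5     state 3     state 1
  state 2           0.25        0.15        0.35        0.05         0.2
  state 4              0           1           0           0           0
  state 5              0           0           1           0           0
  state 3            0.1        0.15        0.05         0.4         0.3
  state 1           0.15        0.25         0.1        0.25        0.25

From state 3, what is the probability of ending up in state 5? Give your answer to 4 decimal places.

0.3692

Let h(s) be the probability of absorption at state 5 starting from transient state s. Then h(state 5) = 1 and h(state 4) = 0. By first-step analysis:
h(state 2) = 0.25·h(state 2) + 0.15·0 + 0.35·1 + 0.05·h(state 3) + 0.2·h(state 1)
h(state 3) = 0.1·h(state 2) + 0.15·0 + 0.05·1 + 0.4·h(state 3) + 0.3·h(state 1)
h(state 1) = 0.15·h(state 2) + 0.25·0 + 0.1·1 + 0.25·h(state 3) + 0.25·h(state 1)
Solving: h(state 2) = 0.5912, h(state 3) = 0.3692, h(state 1) = 0.3746.
Starting from state 3, the probability is 0.3692.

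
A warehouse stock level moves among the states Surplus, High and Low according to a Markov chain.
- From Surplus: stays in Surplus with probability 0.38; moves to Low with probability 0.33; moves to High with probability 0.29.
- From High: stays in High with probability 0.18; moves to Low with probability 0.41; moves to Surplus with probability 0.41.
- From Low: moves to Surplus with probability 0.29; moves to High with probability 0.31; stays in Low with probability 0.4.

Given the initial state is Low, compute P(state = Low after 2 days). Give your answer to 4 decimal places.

Sum over the intermediate state after 1 day:
P = P(Low→Surplus)·P(Surplus→Low) + P(Low→High)·P(High→Low) + P(Low→Low)·P(Low→Low)
  = 0.29×0.33 + 0.31×0.41 + 0.4×0.4
  = 0.0957 + 0.1271 + 0.1600 = 0.3828

0.3828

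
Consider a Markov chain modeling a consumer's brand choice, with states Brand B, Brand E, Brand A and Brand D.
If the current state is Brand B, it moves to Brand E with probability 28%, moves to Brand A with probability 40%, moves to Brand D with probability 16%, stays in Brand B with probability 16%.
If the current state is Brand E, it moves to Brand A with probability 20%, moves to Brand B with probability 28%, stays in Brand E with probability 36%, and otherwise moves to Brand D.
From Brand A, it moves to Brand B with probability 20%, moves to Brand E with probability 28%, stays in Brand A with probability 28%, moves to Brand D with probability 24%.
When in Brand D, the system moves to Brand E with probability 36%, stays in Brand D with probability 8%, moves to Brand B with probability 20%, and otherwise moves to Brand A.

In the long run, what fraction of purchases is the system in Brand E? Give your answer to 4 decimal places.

Let the stationary distribution be π with π = πP and π_1 + π_2 + π_3 + π_4 = 1.
π_1 = 0.16·π_1 + 0.28·π_2 + 0.2·π_3 + 0.2·π_4
π_2 = 0.28·π_1 + 0.36·π_2 + 0.28·π_3 + 0.36·π_4
π_3 = 0.4·π_1 + 0.2·π_2 + 0.28·π_3 + 0.36·π_4
Solving with the normalization constraint gives π = (0.2169, 0.3191, 0.2941, 0.1699).
So the stationary probability of Brand E is 0.3191.

0.3191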